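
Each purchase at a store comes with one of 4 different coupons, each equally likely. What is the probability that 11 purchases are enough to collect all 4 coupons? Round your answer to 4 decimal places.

0.8340

Let A_i be the event that coupon i is missing after 11 purchases. By inclusion–exclusion on the A_i,
P(all seen) = Σ_{j=0}^{4} (-1)^j C(4,j)((4-j)/4)^11
= 1.00000 - 0.16894 + 0.00293 - 0.00000 + 0.00000
= 0.83399.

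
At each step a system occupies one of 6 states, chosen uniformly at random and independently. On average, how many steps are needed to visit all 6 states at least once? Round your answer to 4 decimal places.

14.7000

After k distinct states have appeared, the next step gives a new one with probability (6-k)/6, so the expected wait for the (k+1)-th is 6/(6-k).
E[T] = 6/6 + 6/5 + 6/4 + 6/3 + 6/2 + 6/1 = 6·H_{6}.
H_{6} = 2.45000, so E[T] = 14.70000.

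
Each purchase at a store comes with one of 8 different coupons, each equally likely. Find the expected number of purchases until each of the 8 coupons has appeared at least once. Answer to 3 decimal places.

21.743

The wait to go from k to k+1 distinct coupons is geometric with mean 8/(8-k).
E[T] = 8/8 + 8/7 + 8/6 + ... + 8/2 + 8/1 = 8·H_{8}.
H_{8} = 2.7179, so E[T] = 21.7429.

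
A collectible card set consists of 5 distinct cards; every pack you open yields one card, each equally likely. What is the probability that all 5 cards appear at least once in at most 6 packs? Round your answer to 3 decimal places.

0.115

Let A_i be the event that card i is missing after 6 packs. By inclusion–exclusion on the A_i,
P(all seen) = Σ_{j=0}^{5} (-1)^j C(5,j)((5-j)/5)^6
= 1.0000 - 1.3107 + 0.4666 - 0.0410 + 0.0003 - 0.0000
= 0.1152.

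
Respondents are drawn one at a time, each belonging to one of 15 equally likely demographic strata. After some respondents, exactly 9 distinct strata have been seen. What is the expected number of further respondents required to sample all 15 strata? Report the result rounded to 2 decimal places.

36.75

With k distinct strata already seen, the next new one takes an expected 15/(15-k) respondents.
Sum over k = 9,...,14: E = 15/6 + 15/5 + 15/4 + 15/3 + 15/2 + 15/1 = 36.750.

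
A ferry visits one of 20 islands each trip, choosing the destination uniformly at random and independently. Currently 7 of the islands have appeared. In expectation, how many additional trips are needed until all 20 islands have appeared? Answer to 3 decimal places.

63.603

The wait to go from k to k+1 distinct islands is geometric with mean 20/(20-k).
Sum over k = 7,...,19: E = 20/13 + 20/12 + 20/11 + ... + 20/2 + 20/1 = 63.6027.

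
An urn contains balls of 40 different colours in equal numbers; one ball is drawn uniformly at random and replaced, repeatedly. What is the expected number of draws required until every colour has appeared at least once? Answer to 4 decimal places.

Split into phases: going from k distinct to k+1 distinct takes on average 40/(40-k) draws.
E[T] = 40/40 + 40/39 + 40/38 + ... + 40/2 + 40/1 = 40·H_{40}.
H_{40} = 4.27854, so E[T] = 171.14172.

171.1417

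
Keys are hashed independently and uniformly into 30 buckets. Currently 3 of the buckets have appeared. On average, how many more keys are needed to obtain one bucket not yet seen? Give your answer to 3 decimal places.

1.111

Each key yields a new bucket with probability (30-3)/30 = 27/30, so the wait is geometric with mean 30/27.
E = 30/27 = 1.1111.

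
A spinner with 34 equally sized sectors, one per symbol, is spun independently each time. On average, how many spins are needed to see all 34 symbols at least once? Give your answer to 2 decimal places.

140.02

After k distinct symbols have appeared, the next spin gives a new one with probability (34-k)/34, so the expected wait for the (k+1)-th is 34/(34-k).
E[T] = 34/34 + 34/33 + 34/32 + ... + 34/2 + 34/1 = 34·H_{34}.
H_{34} = 4.118, so E[T] = 140.019.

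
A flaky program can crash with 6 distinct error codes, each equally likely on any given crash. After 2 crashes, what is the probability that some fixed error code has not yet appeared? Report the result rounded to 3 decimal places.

0.694

Each crash misses the fixed error code with probability (6-1)/6 = 5/6, independently.
P(still missing after 2) = (5/6)^2 = 0.6944.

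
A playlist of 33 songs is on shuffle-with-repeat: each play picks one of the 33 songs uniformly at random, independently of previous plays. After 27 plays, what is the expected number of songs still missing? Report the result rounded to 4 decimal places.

14.3776

For each song, P(unseen after 27) = (32/33)^27 = 0.43569.
By linearity of expectation, E[unseen] = 33·(32/33)^27 = 14.37762.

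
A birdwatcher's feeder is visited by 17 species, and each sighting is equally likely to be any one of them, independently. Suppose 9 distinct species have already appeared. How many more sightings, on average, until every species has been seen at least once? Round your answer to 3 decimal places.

From k distinct to k+1 distinct takes on average 17/(17-k) sightings.
Sum over k = 9,...,16: E = 17/8 + 17/7 + 17/6 + ... + 17/2 + 17/1 = 46.2036.

46.204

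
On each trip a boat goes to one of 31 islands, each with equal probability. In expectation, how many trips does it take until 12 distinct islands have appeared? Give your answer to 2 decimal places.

14.86

With k distinct islands already seen, the next new one arrives after an expected 31/(31-k) trips.
Sum over k = 0,...,11: E = 31/31 + 31/30 + 31/29 + ... + 31/21 + 31/20 = 14.865.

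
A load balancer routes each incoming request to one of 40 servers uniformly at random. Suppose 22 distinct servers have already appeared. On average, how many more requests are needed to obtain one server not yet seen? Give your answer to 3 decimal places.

The number of requests until the next new server is geometric with success probability 18/40, so its mean is 40/18.
E = 40/18 = 2.2222.

2.222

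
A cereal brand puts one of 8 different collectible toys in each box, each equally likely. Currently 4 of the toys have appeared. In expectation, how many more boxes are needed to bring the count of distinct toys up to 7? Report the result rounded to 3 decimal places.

With k distinct toys already seen, the next new one takes an expected 8/(8-k) boxes.
Sum over k = 4,...,6: E = 8/4 + 8/3 + 8/2 = 8.6667.

8.667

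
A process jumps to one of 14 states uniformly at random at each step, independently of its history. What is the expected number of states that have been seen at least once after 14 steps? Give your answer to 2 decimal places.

For each state, P(seen in 14 steps) = 1 - (13/14)^14 = 0.646.
By linearity of expectation, E[distinct seen] = 14·(1 - (13/14)^14) = 9.039.

9.04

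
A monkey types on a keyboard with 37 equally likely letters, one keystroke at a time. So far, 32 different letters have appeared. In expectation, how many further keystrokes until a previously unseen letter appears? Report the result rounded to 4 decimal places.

7.4000

The number of keystrokes until the next new letter is geometric with success probability 5/37, so its mean is 37/5.
E = 37/5 = 7.40000.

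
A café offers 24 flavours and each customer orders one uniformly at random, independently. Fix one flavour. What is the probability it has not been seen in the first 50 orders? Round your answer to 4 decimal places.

0.1191

On each order the fixed flavour fails to appear with probability 23/24.
P(still missing after 50) = (23/24)^50 = 0.11908.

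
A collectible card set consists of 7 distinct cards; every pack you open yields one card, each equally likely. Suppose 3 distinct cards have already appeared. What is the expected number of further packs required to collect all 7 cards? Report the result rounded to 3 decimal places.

14.583

From k distinct to k+1 distinct takes on average 7/(7-k) packs.
Sum over k = 3,...,6: E = 7/4 + 7/3 + 7/2 + 7/1 = 14.5833.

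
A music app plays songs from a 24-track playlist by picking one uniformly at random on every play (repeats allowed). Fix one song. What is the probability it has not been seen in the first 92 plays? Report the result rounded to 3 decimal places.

Each play misses the fixed song with probability (24-1)/24 = 23/24, independently.
P(still missing after 92) = (23/24)^92 = 0.0199.

0.020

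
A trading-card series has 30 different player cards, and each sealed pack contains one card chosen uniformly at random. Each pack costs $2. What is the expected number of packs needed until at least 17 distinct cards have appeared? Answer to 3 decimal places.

With k distinct cards already seen, the next new one arrives after an expected 30/(30-k) packs.
Sum over k = 0,...,16: E = 30/30 + 30/29 + 30/28 + ... + 30/15 + 30/14 = 24.4456.

24.446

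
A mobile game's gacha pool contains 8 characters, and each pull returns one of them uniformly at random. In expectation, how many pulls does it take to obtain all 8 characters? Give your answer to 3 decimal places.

21.743

Split into phases: going from k distinct to k+1 distinct takes on average 8/(8-k) pulls.
E[T] = 8/8 + 8/7 + 8/6 + ... + 8/2 + 8/1 = 8·H_{8}.
H_{8} = 2.7179, so E[T] = 21.7429.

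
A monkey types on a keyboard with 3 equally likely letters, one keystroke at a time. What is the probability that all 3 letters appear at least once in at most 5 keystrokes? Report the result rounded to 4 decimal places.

Let A_i be the event that letter i is missing after 5 keystrokes. By inclusion–exclusion on the A_i,
P(all seen) = Σ_{j=0}^{3} (-1)^j C(3,j)((3-j)/3)^5
= 1.00000 - 0.39506 + 0.01235 - 0.00000
= 0.61728.

0.6173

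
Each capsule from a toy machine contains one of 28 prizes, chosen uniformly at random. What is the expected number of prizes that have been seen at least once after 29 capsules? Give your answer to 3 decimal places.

For each prize, P(seen in 29 capsules) = 1 - (27/28)^29 = 0.6517.
By linearity of expectation, E[distinct seen] = 28·(1 - (27/28)^29) = 18.2473.

18.247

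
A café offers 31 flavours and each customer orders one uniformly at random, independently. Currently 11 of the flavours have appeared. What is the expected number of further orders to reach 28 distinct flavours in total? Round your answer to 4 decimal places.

54.6966

From k distinct to k+1 distinct takes on average 31/(31-k) orders.
Sum over k = 11,...,27: E = 31/20 + 31/19 + 31/18 + ... + 31/5 + 31/4 = 54.69660.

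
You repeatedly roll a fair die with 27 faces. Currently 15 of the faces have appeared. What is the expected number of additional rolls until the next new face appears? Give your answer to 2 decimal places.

2.25

The number of rolls until the next new face is geometric with success probability 12/27, so its mean is 27/12.
E = 27/12 = 2.250.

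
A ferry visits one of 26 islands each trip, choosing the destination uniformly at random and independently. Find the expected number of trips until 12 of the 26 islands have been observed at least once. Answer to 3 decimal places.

Going from k to k+1 distinct takes a geometric number of trips with mean 26/(26-k).
Sum over k = 0,...,11: E = 26/26 + 26/25 + 26/24 + ... + 26/16 + 26/15 = 15.6743.

15.674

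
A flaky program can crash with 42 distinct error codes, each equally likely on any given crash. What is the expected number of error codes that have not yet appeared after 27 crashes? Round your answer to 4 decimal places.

For each error code, P(unseen after 27) = (41/42)^27 = 0.52171.
By linearity of expectation, E[unseen] = 42·(41/42)^27 = 21.91203.

21.9120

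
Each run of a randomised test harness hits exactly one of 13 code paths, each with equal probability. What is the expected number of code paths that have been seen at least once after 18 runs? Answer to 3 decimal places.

For each code path, P(seen in 18 runs) = 1 - (12/13)^18 = 0.7633.
By linearity of expectation, E[distinct seen] = 13·(1 - (12/13)^18) = 9.9223.

9.922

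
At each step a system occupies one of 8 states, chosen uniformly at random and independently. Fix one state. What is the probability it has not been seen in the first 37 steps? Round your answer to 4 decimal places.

0.0071

On each step the fixed state fails to appear with probability 7/8.
P(still missing after 37) = (7/8)^37 = 0.00715.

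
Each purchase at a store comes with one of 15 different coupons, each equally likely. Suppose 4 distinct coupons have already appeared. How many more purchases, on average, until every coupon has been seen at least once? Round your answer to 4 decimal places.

From k distinct to k+1 distinct takes on average 15/(15-k) purchases.
Sum over k = 4,...,14: E = 15/11 + 15/10 + 15/9 + ... + 15/2 + 15/1 = 45.29816.

45.2982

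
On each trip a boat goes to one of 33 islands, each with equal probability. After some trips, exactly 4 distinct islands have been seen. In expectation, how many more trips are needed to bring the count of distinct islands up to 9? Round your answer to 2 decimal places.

The wait to go from k to k+1 distinct islands is geometric with mean 33/(33-k).
Sum over k = 4,...,8: E = 33/29 + 33/28 + 33/27 + 33/26 + 33/25 = 6.128.

6.13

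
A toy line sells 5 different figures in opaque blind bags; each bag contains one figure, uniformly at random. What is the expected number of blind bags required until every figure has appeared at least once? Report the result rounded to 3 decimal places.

The wait to go from k to k+1 distinct figures is geometric with mean 5/(5-k).
E[T] = 5/5 + 5/4 + 5/3 + 5/2 + 5/1 = 5·H_{5}.
H_{5} = 2.2833, so E[T] = 11.4167.

11.417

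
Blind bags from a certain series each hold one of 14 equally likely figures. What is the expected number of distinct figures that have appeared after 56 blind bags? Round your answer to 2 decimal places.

13.78

For each figure, P(seen in 56 blind bags) = 1 - (13/14)^56 = 0.984.
By linearity of expectation, E[distinct seen] = 14·(1 - (13/14)^56) = 13.779.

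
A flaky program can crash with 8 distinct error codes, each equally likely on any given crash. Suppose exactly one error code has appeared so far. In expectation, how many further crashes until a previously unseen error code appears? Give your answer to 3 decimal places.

1.143

Each crash yields a new error code with probability (8-1)/8 = 7/8, so the wait is geometric with mean 8/7.
E = 8/7 = 1.1429.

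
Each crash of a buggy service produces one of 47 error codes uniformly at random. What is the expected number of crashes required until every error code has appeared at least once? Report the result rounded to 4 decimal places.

208.5843

The wait to go from k to k+1 distinct error codes is geometric with mean 47/(47-k).
E[T] = 47/47 + 47/46 + 47/45 + ... + 47/2 + 47/1 = 47·H_{47}.
H_{47} = 4.43796, so E[T] = 208.58430.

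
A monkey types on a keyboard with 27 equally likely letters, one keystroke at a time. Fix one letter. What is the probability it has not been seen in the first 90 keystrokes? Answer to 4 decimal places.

Each keystroke misses the fixed letter with probability (27-1)/27 = 26/27, independently.
P(still missing after 90) = (26/27)^90 = 0.03349.

0.0335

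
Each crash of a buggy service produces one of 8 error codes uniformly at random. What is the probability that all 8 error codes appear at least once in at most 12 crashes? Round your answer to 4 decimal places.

Let A_i be the event that error code i is missing after 12 crashes. By inclusion–exclusion on the A_i,
P(all seen) = Σ_{j=0}^{8} (-1)^j C(8,j)((8-j)/8)^12
= 1.00000 - 1.61134 + 0.88694 - 0.19895 + 0.01709 - 0.00043 + 0.00000 - 0.00000 + 0.00000
= 0.09331.

0.0933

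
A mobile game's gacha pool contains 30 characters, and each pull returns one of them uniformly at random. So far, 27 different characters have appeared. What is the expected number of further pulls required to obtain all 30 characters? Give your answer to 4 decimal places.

With k distinct characters already seen, the next new one takes an expected 30/(30-k) pulls.
Sum over k = 27,...,29: E = 30/3 + 30/2 + 30/1 = 55.00000.

55.0000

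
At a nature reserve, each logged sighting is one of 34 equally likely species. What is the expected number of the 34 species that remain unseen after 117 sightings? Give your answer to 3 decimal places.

1.034

For each species, P(unseen after 117) = (33/34)^117 = 0.0304.
By linearity of expectation, E[unseen] = 34·(33/34)^117 = 1.0341.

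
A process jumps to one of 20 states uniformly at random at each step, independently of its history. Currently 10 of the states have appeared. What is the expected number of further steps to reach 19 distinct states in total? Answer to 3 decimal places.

38.579

With k distinct states already seen, the next new one takes an expected 20/(20-k) steps.
Sum over k = 10,...,18: E = 20/10 + 20/9 + 20/8 + ... + 20/3 + 20/2 = 38.5794.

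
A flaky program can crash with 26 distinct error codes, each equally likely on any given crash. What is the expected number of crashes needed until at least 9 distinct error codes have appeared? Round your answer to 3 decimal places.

Going from k to k+1 distinct takes a geometric number of crashes with mean 26/(26-k).
Sum over k = 0,...,8: E = 26/26 + 26/25 + 26/24 + ... + 26/19 + 26/18 = 10.7865.

10.787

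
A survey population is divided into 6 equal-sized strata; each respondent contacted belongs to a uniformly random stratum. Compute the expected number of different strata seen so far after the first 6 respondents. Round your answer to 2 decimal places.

3.99

For each stratum, P(seen in 6 respondents) = 1 - (5/6)^6 = 0.665.
By linearity of expectation, E[distinct seen] = 6·(1 - (5/6)^6) = 3.991.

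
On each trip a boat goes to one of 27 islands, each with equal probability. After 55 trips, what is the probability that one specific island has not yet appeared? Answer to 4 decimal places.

On each trip the fixed island fails to appear with probability 26/27.
P(still missing after 55) = (26/27)^55 = 0.12547.

0.1255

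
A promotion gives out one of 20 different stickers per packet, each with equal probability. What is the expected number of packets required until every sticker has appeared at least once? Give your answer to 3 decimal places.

71.955

Split into phases: going from k distinct to k+1 distinct takes on average 20/(20-k) packets.
E[T] = 20/20 + 20/19 + 20/18 + ... + 20/2 + 20/1 = 20·H_{20}.
H_{20} = 3.5977, so E[T] = 71.9548.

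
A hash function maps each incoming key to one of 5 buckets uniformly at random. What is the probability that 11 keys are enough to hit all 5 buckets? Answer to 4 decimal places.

By inclusion–exclusion over which buckets are missing,
P(all seen) = Σ_{j=0}^{5} (-1)^j C(5,j)((5-j)/5)^11
= 1.00000 - 0.42950 + 0.03628 - 0.00042 + 0.00000 - 0.00000
= 0.60636.

0.6064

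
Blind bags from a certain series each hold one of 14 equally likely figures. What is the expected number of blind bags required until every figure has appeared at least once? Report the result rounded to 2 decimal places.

45.52

After k distinct figures have appeared, the next blind bag gives a new one with probability (14-k)/14, so the expected wait for the (k+1)-th is 14/(14-k).
E[T] = 14/14 + 14/13 + 14/12 + ... + 14/2 + 14/1 = 14·H_{14}.
H_{14} = 3.252, so E[T] = 45.522.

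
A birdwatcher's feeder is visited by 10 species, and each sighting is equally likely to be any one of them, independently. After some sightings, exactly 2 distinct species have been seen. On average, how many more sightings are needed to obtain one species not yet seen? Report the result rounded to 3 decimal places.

Each sighting yields a new species with probability (10-2)/10 = 8/10, so the wait is geometric with mean 10/8.
E = 10/8 = 1.2500.

1.250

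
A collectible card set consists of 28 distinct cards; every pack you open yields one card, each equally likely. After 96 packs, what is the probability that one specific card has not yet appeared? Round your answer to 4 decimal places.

0.0305

On each pack the fixed card fails to appear with probability 27/28.
P(still missing after 96) = (27/28)^96 = 0.03046.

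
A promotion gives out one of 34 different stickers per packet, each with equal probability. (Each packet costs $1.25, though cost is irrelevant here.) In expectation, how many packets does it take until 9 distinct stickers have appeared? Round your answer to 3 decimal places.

10.277

Going from k to k+1 distinct takes a geometric number of packets with mean 34/(34-k).
Sum over k = 0,...,8: E = 34/34 + 34/33 + 34/32 + ... + 34/27 + 34/26 = 10.2766.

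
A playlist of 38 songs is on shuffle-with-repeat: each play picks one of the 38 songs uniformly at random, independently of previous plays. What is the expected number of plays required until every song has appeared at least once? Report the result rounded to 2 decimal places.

160.66

After k distinct songs have appeared, the next play gives a new one with probability (38-k)/38, so the expected wait for the (k+1)-th is 38/(38-k).
E[T] = 38/38 + 38/37 + 38/36 + ... + 38/2 + 38/1 = 38·H_{38}.
H_{38} = 4.228, so E[T] = 160.660.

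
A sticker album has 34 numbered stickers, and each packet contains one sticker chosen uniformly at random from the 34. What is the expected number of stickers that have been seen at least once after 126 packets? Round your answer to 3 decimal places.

33.210

For each sticker, P(seen in 126 packets) = 1 - (33/34)^126 = 0.9768.
By linearity of expectation, E[distinct seen] = 34·(1 - (33/34)^126) = 33.2095.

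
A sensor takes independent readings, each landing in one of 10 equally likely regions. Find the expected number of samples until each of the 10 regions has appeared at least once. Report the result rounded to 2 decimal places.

29.29

Split into phases: going from k distinct to k+1 distinct takes on average 10/(10-k) samples.
E[T] = 10/10 + 10/9 + 10/8 + ... + 10/2 + 10/1 = 10·H_{10}.
H_{10} = 2.929, so E[T] = 29.290.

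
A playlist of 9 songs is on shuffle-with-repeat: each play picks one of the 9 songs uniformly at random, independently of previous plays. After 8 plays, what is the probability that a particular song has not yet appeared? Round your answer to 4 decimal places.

0.3897

Each play misses the fixed song with probability (9-1)/9 = 8/9, independently.
P(still missing after 8) = (8/9)^8 = 0.38974.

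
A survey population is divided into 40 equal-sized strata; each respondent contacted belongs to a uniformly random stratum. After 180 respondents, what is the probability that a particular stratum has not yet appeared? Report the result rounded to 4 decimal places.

On each respondent the fixed stratum fails to appear with probability 39/40.
P(still missing after 180) = (39/40)^180 = 0.01049.

0.0105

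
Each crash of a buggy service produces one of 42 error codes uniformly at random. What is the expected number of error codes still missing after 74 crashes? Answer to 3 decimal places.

7.060

For each error code, P(unseen after 74) = (41/42)^74 = 0.1681.
By linearity of expectation, E[unseen] = 42·(41/42)^74 = 7.0600.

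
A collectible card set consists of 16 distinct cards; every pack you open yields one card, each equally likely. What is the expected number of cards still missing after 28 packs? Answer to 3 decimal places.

For each card, P(unseen after 28) = (15/16)^28 = 0.1641.
By linearity of expectation, E[unseen] = 16·(15/16)^28 = 2.6261.

2.626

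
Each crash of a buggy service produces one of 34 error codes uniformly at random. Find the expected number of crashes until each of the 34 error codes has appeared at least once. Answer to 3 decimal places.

After k distinct error codes have appeared, the next crash gives a new one with probability (34-k)/34, so the expected wait for the (k+1)-th is 34/(34-k).
E[T] = 34/34 + 34/33 + 34/32 + ... + 34/2 + 34/1 = 34·H_{34}.
H_{34} = 4.1182, so E[T] = 140.0191.

140.019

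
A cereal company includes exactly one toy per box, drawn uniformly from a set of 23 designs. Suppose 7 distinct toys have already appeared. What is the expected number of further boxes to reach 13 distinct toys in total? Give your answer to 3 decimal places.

10.390

The wait to go from k to k+1 distinct toys is geometric with mean 23/(23-k).
Sum over k = 7,...,12: E = 23/16 + 23/15 + 23/14 + 23/13 + 23/12 + 23/11 = 10.3905.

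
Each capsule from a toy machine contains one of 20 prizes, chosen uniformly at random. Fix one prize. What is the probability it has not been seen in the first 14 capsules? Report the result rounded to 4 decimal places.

0.4877

On each capsule the fixed prize fails to appear with probability 19/20.
P(still missing after 14) = (19/20)^14 = 0.48767.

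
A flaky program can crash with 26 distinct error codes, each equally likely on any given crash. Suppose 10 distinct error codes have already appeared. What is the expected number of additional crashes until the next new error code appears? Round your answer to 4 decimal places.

1.6250

The number of crashes until the next new error code is geometric with success probability 16/26, so its mean is 26/16.
E = 26/16 = 1.62500.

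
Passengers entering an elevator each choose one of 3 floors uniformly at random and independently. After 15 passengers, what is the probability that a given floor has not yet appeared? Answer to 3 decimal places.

0.002

Each passenger misses the fixed floor with probability (3-1)/3 = 2/3, independently.
P(still missing after 15) = (2/3)^15 = 0.0023.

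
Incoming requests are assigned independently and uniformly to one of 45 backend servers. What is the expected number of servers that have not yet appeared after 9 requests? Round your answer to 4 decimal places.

For each server, P(unseen after 9) = (44/45)^9 = 0.81689.
By linearity of expectation, E[unseen] = 45·(44/45)^9 = 36.75987.

36.7599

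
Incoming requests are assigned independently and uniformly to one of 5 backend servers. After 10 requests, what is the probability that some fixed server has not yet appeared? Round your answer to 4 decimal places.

0.1074

Each request misses the fixed server with probability (5-1)/5 = 4/5, independently.
P(still missing after 10) = (4/5)^10 = 0.10737.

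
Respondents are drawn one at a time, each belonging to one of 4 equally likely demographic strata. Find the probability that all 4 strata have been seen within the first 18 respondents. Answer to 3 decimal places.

0.977

Let A_i be the event that stratum i is missing after 18 respondents. By inclusion–exclusion on the A_i,
P(all seen) = Σ_{j=0}^{4} (-1)^j C(4,j)((4-j)/4)^18
= 1.0000 - 0.0226 + 0.0000 - 0.0000 + 0.0000
= 0.9775.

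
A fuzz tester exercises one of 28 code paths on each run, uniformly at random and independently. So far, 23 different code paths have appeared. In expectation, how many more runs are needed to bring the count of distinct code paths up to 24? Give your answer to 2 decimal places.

The wait to go from k to k+1 distinct code paths is geometric with mean 28/(28-k).
Only the k = 23 term is needed: E = 28/5 = 5.600.

5.60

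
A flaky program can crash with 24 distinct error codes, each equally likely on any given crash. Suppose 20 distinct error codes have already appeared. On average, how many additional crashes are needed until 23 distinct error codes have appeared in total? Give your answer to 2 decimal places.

26.00

The wait to go from k to k+1 distinct error codes is geometric with mean 24/(24-k).
Sum over k = 20,...,22: E = 24/4 + 24/3 + 24/2 = 26.000.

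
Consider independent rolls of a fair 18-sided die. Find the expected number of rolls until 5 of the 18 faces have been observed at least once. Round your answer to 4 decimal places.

With k distinct faces already seen, the next new one arrives after an expected 18/(18-k) rolls.
Sum over k = 0,...,4: E = 18/18 + 18/17 + 18/16 + 18/15 + 18/14 = 5.66954.

5.6695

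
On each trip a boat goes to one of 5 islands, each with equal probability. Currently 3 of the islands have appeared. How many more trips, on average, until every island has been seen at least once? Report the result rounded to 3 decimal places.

7.500

The wait to go from k to k+1 distinct islands is geometric with mean 5/(5-k).
Sum over k = 3,...,4: E = 5/2 + 5/1 = 7.5000.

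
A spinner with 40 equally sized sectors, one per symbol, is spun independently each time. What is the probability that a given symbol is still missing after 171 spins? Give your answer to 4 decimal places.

0.0132

On each spin the fixed symbol fails to appear with probability 39/40.
P(still missing after 171) = (39/40)^171 = 0.01318.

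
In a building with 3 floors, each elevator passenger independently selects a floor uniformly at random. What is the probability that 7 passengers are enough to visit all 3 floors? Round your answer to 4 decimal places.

By inclusion–exclusion over which floors are missing,
P(all seen) = Σ_{j=0}^{3} (-1)^j C(3,j)((3-j)/3)^7
= 1.00000 - 0.17558 + 0.00137 - 0.00000
= 0.82579.

0.8258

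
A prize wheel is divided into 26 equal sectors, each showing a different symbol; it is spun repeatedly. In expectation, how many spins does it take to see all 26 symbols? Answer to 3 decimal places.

100.215

Split into phases: going from k distinct to k+1 distinct takes on average 26/(26-k) spins.
E[T] = 26/26 + 26/25 + 26/24 + ... + 26/2 + 26/1 = 26·H_{26}.
H_{26} = 3.8544, so E[T] = 100.2149.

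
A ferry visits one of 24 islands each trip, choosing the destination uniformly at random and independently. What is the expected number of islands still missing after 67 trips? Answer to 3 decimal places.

1.386

For each island, P(unseen after 67) = (23/24)^67 = 0.0578.
By linearity of expectation, E[unseen] = 24·(23/24)^67 = 1.3862.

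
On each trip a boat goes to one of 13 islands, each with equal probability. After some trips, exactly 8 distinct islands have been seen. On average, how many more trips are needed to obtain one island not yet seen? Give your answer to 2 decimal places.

The number of trips until the next new island is geometric with success probability 5/13, so its mean is 13/5.
E = 13/5 = 2.600.

2.60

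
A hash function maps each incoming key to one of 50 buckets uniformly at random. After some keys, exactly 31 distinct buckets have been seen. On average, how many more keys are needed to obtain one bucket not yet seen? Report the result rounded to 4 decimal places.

The number of keys until the next new bucket is geometric with success probability 19/50, so its mean is 50/19.
E = 50/19 = 2.63158.

2.6316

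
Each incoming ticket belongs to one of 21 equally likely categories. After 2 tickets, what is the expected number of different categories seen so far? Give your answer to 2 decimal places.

1.95

For each category, P(seen in 2 tickets) = 1 - (20/21)^2 = 0.093.
By linearity of expectation, E[distinct seen] = 21·(1 - (20/21)^2) = 1.952.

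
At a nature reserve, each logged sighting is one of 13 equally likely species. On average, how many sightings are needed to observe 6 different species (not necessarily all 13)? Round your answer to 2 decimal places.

Going from k to k+1 distinct takes a geometric number of sightings with mean 13/(13-k).
Sum over k = 0,...,5: E = 13/13 + 13/12 + 13/11 + 13/10 + 13/9 + 13/8 = 7.635.

7.63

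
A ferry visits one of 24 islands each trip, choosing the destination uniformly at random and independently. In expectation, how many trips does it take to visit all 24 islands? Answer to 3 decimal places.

90.623

After k distinct islands have appeared, the next trip gives a new one with probability (24-k)/24, so the expected wait for the (k+1)-th is 24/(24-k).
E[T] = 24/24 + 24/23 + 24/22 + ... + 24/2 + 24/1 = 24·H_{24}.
H_{24} = 3.7760, so E[T] = 90.6230.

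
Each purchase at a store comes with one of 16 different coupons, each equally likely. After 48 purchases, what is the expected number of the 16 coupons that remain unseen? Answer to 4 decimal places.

0.7223

For each coupon, P(unseen after 48) = (15/16)^48 = 0.04515.
By linearity of expectation, E[unseen] = 16·(15/16)^48 = 0.72234.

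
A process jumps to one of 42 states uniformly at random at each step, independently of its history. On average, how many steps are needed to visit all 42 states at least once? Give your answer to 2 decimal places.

The wait to go from k to k+1 distinct states is geometric with mean 42/(42-k).
E[T] = 42/42 + 42/41 + 42/40 + ... + 42/2 + 42/1 = 42·H_{42}.
H_{42} = 4.327, so E[T] = 181.723.

181.72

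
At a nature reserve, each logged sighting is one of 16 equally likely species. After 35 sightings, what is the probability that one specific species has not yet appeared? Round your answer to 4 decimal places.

0.1045

Each sighting misses the fixed species with probability (16-1)/16 = 15/16, independently.
P(still missing after 35) = (15/16)^35 = 0.10447.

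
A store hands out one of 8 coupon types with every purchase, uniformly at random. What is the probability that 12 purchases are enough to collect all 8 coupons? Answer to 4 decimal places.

Let A_i be the event that coupon i is missing after 12 purchases. By inclusion–exclusion on the A_i,
P(all seen) = Σ_{j=0}^{8} (-1)^j C(8,j)((8-j)/8)^12
= 1.00000 - 1.61134 + 0.88694 - 0.19895 + 0.01709 - 0.00043 + 0.00000 - 0.00000 + 0.00000
= 0.09331.

0.0933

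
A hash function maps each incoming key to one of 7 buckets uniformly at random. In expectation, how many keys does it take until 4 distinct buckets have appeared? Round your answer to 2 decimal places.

5.32

With k distinct buckets already seen, the next new one arrives after an expected 7/(7-k) keys.
Sum over k = 0,...,3: E = 7/7 + 7/6 + 7/5 + 7/4 = 5.317.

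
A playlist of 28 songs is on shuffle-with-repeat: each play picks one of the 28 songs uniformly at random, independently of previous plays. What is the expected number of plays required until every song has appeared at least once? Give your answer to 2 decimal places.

109.96

The wait to go from k to k+1 distinct songs is geometric with mean 28/(28-k).
E[T] = 28/28 + 28/27 + 28/26 + ... + 28/2 + 28/1 = 28·H_{28}.
H_{28} = 3.927, so E[T] = 109.961.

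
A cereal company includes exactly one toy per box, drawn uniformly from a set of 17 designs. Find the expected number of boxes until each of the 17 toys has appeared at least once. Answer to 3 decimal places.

58.472

After k distinct toys have appeared, the next box gives a new one with probability (17-k)/17, so the expected wait for the (k+1)-th is 17/(17-k).
E[T] = 17/17 + 17/16 + 17/15 + ... + 17/2 + 17/1 = 17·H_{17}.
H_{17} = 3.4396, so E[T] = 58.4724.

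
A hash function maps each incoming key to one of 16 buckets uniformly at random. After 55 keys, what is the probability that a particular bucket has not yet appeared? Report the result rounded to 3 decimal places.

Each key misses the fixed bucket with probability (16-1)/16 = 15/16, independently.
P(still missing after 55) = (15/16)^55 = 0.0287.

0.029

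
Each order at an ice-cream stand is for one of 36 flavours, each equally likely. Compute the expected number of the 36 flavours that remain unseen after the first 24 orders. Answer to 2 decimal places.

For each flavour, P(unseen after 24) = (35/36)^24 = 0.509.
By linearity of expectation, E[unseen] = 36·(35/36)^24 = 18.309.

18.31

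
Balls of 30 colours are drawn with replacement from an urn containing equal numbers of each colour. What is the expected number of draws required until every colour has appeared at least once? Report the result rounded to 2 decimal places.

119.85

Split into phases: going from k distinct to k+1 distinct takes on average 30/(30-k) draws.
E[T] = 30/30 + 30/29 + 30/28 + ... + 30/2 + 30/1 = 30·H_{30}.
H_{30} = 3.995, so E[T] = 119.850.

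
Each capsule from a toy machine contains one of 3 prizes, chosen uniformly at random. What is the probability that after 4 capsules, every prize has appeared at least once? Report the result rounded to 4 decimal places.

Let A_i be the event that prize i is missing after 4 capsules. By inclusion–exclusion on the A_i,
P(all seen) = Σ_{j=0}^{3} (-1)^j C(3,j)((3-j)/3)^4
= 1.00000 - 0.59259 + 0.03704 - 0.00000
= 0.44444.

0.4444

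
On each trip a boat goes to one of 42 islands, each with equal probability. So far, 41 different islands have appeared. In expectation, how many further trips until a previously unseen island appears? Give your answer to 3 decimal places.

42.000

Each trip yields a new island with probability (42-41)/42 = 1/42, so the wait is geometric with mean 42/1.
E = 42/1 = 42.0000.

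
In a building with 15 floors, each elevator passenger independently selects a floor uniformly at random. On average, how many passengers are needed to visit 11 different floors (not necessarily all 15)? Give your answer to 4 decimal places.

18.5234

Going from k to k+1 distinct takes a geometric number of passengers with mean 15/(15-k).
Sum over k = 0,...,10: E = 15/15 + 15/14 + 15/13 + ... + 15/6 + 15/5 = 18.52343.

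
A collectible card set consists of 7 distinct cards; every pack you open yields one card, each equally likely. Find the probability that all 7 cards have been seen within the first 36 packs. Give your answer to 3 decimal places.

Let A_i be the event that card i is missing after 36 packs. By inclusion–exclusion on the A_i,
P(all seen) = Σ_{j=0}^{7} (-1)^j C(7,j)((7-j)/7)^36
= 1.0000 - 0.0272 + 0.0001 - 0.0000 + 0.0000 - 0.0000 + 0.0000 - 0.0000
= 0.9729.

0.973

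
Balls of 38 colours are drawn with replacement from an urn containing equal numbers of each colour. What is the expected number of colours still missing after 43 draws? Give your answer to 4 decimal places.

12.0716

For each colour, P(unseen after 43) = (37/38)^43 = 0.31767.
By linearity of expectation, E[unseen] = 38·(37/38)^43 = 12.07155.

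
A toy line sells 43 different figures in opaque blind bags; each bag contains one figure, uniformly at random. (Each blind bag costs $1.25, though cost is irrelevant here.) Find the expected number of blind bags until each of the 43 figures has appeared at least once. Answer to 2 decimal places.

187.05

Split into phases: going from k distinct to k+1 distinct takes on average 43/(43-k) blind bags.
E[T] = 43/43 + 43/42 + 43/41 + ... + 43/2 + 43/1 = 43·H_{43}.
H_{43} = 4.350, so E[T] = 187.050.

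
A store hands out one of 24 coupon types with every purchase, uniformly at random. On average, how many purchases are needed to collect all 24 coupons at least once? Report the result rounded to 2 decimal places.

The wait to go from k to k+1 distinct coupons is geometric with mean 24/(24-k).
E[T] = 24/24 + 24/23 + 24/22 + ... + 24/2 + 24/1 = 24·H_{24}.
H_{24} = 3.776, so E[T] = 90.623.

90.62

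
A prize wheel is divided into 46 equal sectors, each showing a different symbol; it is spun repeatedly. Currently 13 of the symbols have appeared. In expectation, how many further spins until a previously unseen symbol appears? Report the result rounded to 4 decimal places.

1.3939

Each spin yields a new symbol with probability (46-13)/46 = 33/46, so the wait is geometric with mean 46/33.
E = 46/33 = 1.39394.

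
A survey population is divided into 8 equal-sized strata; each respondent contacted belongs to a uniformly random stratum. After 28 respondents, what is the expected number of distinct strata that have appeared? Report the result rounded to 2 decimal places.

For each stratum, P(seen in 28 respondents) = 1 - (7/8)^28 = 0.976.
By linearity of expectation, E[distinct seen] = 8·(1 - (7/8)^28) = 7.810.

7.81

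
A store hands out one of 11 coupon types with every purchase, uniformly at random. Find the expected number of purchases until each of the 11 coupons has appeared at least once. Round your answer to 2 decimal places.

Split into phases: going from k distinct to k+1 distinct takes on average 11/(11-k) purchases.
E[T] = 11/11 + 11/10 + 11/9 + ... + 11/2 + 11/1 = 11·H_{11}.
H_{11} = 3.020, so E[T] = 33.219.

33.22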